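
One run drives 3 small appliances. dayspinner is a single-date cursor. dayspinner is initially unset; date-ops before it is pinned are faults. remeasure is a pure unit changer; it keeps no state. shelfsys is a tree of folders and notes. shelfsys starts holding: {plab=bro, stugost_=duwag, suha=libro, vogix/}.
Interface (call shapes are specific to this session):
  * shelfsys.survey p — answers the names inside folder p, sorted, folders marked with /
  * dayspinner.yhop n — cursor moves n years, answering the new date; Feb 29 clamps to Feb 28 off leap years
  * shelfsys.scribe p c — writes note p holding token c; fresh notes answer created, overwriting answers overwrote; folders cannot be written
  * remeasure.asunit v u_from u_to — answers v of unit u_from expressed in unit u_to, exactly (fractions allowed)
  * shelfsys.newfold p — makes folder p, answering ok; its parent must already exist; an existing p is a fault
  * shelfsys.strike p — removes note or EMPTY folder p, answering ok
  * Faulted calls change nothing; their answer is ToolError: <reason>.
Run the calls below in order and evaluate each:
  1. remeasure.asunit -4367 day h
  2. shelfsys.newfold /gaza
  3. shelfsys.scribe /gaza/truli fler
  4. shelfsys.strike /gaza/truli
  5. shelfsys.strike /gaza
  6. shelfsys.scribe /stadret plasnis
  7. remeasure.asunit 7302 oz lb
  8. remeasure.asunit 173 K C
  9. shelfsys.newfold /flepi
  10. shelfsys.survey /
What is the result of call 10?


Answer: [flepi/, plab, stadret, stugost_, suha, vogix/]

Derivation:
;; asunit(v: -4367, u_from: day, u_to: h) -> -104808
;; newfold(p: /gaza) -> ok
;; scribe(p: /gaza/truli, c: fler) -> created
;; strike(p: /gaza/truli) -> ok
;; strike(p: /gaza) -> ok
;; scribe(p: /stadret, c: plasnis) -> created
;; asunit(v: 7302, u_from: oz, u_to: lb) -> 3651/8
;; asunit(v: 173, u_from: K, u_to: C) -> -2003/20
;; newfold(p: /flepi) -> ok
;; survey(p: /) -> [flepi/, plab, stadret, stugost_, suha, vogix/]


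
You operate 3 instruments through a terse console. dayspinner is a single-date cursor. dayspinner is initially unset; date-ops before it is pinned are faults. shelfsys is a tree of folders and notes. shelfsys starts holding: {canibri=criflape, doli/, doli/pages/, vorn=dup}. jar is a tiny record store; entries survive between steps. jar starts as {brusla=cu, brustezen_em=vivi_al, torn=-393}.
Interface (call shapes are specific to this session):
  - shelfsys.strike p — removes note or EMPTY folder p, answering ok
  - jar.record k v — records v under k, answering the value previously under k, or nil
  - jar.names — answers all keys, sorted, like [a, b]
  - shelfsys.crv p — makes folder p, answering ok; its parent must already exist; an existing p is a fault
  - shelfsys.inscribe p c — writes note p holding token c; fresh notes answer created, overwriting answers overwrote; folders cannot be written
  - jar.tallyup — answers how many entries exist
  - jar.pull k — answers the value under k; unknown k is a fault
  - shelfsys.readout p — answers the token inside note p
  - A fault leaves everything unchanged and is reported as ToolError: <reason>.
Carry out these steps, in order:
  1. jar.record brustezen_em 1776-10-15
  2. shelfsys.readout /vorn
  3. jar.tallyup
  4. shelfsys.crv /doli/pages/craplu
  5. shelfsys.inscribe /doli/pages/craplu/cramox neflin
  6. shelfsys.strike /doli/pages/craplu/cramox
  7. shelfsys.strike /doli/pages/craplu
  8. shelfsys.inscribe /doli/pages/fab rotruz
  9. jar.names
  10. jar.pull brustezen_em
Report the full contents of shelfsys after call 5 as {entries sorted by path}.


Answer: {canibri=criflape, doli/, doli/pages/, doli/pages/craplu/, doli/pages/craplu/cramox=neflin, vorn=dup}

Derivation:
Calling jar.record passing k: brustezen_em, v: 1776-10-15, and get vivi_al.
Then shelfsys.readout passing p: /vorn, yielding dup.
Invoking jar.tallyup(), → 3.
I run shelfsys.crv passing p: /doli/pages/craplu, — result: ok.
I invoke shelfsys.inscribe passing p: /doli/pages/craplu/cramox, c: neflin: created.
I invoke shelfsys.strike passing p: /doli/pages/craplu/cramox, and observe ok.
Calling shelfsys.strike passing p: /doli/pages/craplu: ok.
I run shelfsys.inscribe passing p: /doli/pages/fab, c: rotruz, and get created.
I run jar.names, and observe [brusla, brustezen_em, torn].
I invoke jar.pull passing k: brustezen_em, and see 1776-10-15.


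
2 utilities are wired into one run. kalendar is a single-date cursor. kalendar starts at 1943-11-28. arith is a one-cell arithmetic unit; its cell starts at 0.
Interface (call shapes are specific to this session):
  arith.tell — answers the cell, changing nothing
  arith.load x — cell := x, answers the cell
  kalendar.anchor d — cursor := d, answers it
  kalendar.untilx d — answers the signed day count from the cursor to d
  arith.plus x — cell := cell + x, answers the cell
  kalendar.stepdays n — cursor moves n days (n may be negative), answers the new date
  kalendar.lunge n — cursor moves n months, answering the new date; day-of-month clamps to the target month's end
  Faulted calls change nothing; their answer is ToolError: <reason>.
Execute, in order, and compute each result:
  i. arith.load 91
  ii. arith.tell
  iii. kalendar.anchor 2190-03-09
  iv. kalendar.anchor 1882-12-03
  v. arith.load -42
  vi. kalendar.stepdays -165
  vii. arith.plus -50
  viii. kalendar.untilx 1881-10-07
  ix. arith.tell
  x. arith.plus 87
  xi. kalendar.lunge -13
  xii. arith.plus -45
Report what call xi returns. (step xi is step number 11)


~$ load x→91
[out] 91
~$ tell
[out] 91
~$ anchor d→2190-03-09
[out] 2190-03-09
~$ anchor d→1882-12-03
[out] 1882-12-03
~$ load x→-42
[out] -42
~$ stepdays n→-165
[out] 1882-06-21
~$ plus x→-50
[out] -92
~$ untilx d→1881-10-07
[out] -257
~$ tell
[out] -92
~$ plus x→87
[out] -5
~$ lunge n→-13
[out] 1881-05-21
~$ plus x→-45
[out] -50

Answer: 1881-05-21


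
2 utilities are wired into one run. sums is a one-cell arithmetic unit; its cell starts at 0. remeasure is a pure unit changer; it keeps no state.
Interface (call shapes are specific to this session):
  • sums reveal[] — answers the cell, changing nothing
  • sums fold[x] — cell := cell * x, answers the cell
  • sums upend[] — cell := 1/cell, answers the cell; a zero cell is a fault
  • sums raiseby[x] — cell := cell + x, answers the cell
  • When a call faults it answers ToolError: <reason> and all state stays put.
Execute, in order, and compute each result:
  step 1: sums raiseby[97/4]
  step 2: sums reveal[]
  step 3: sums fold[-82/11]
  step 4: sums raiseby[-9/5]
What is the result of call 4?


! sums raiseby(x=97/4) == 97/4
! sums reveal() == 97/4
! sums fold(x=-82/11) == -3977/22
! sums raiseby(x=-9/5) == -20083/110

Answer: -20083/110


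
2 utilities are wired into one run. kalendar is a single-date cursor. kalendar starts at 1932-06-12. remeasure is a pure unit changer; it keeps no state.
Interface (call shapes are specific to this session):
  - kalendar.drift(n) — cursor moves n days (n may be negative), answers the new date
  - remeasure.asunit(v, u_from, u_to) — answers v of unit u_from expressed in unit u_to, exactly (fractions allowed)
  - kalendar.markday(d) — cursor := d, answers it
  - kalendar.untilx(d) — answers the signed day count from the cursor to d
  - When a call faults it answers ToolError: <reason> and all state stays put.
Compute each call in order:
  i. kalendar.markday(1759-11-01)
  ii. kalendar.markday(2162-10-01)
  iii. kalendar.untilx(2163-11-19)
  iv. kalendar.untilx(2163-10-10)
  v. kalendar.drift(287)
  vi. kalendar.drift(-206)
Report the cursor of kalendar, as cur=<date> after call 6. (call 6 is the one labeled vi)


Answer: cur=2162-12-21

Derivation:
==> kalendar.markday(1759-11-01)
<== 1759-11-01
==> kalendar.markday(2162-10-01)
<== 2162-10-01
==> kalendar.untilx(2163-11-19)
<== 414
==> kalendar.untilx(2163-10-10)
<== 374
==> kalendar.drift(287)
<== 2163-07-15
==> kalendar.drift(-206)
<== 2162-12-21


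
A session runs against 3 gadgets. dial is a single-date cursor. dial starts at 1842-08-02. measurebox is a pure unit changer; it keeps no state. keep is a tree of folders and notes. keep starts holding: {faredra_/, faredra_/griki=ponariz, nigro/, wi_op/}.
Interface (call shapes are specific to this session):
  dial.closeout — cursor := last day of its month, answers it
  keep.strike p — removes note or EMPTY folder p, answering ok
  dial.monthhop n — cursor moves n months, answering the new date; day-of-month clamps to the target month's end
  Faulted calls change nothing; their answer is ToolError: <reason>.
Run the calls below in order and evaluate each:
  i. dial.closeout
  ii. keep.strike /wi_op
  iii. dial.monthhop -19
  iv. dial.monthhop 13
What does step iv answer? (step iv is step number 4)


Answer: 1842-02-28

Derivation:
>> dial.closeout()
<< 1842-08-31
>> keep.strike(p: /wi_op)
<< ok
>> dial.monthhop(n: -19)
<< 1841-01-31
>> dial.monthhop(n: 13)
<< 1842-02-28


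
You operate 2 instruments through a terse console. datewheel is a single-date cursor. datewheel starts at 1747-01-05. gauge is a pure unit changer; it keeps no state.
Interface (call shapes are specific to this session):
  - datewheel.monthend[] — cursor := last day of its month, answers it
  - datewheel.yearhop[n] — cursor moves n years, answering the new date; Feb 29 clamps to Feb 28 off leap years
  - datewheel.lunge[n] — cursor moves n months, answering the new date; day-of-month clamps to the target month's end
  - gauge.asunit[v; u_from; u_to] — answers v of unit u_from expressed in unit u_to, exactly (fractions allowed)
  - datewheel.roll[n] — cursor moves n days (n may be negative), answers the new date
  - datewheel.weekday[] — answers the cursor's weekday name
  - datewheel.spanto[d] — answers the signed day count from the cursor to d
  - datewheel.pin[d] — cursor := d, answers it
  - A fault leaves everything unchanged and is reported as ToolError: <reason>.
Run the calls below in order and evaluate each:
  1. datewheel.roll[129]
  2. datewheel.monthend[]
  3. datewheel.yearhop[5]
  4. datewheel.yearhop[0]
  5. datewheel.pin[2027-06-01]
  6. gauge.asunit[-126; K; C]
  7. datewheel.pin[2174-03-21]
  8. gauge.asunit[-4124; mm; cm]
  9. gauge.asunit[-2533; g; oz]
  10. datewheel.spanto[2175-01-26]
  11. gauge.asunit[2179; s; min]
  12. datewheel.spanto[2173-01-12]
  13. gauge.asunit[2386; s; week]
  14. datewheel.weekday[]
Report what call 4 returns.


I call roll(n='129'), and observe 1747-05-14.
Next I call monthend, — result: 1747-05-31.
Now I run yearhop(n='5'): 1752-05-31.
I invoke yearhop(n='0'): 1752-05-31.
Then pin(d='2027-06-01'), which returns 2027-06-01.
I try asunit(v='-126', u_from='K', u_to='C'), and observe -7983/20.
I try pin(d='2174-03-21'), — result: 2174-03-21.
I try asunit(v='-4124', u_from='mm', u_to='cm'), and observe -2062/5.
Calling asunit(v='-2533', u_from='g', u_to='oz'), yielding -4052800000/45359237.
I run spanto(d='2175-01-26'), → 311.
Now I run asunit(v='2179', u_from='s', u_to='min'), and observe 2179/60.
Calling spanto(d='2173-01-12'), and get -433.
I try asunit(v='2386', u_from='s', u_to='week'): 1193/302400.
I invoke weekday, and get Monday.

Answer: 1752-05-31


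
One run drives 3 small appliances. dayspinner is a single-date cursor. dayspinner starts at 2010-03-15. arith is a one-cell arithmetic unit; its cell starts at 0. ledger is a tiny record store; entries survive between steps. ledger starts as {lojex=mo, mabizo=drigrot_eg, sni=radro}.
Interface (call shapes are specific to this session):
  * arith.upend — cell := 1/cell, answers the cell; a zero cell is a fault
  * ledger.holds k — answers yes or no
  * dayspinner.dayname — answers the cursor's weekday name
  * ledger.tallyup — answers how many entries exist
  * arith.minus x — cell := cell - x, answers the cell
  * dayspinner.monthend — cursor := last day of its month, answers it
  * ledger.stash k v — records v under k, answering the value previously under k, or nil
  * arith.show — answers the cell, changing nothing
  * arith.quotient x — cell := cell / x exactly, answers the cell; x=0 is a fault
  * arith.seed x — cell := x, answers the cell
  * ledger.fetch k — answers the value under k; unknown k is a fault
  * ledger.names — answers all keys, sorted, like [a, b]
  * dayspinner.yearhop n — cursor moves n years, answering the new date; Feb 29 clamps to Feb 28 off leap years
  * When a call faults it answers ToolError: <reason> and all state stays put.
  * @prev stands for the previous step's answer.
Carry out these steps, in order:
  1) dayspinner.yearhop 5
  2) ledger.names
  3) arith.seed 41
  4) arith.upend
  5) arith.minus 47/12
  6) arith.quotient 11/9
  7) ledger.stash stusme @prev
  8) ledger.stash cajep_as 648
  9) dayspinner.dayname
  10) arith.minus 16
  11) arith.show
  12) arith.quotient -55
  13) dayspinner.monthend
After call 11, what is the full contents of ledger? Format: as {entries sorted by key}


Answer: {cajep_as=648, lojex=mo, mabizo=drigrot_eg, sni=radro, stusme=-5745/1804}

Derivation:
! yearhop(5) : 2015-03-15
! names() : [lojex, mabizo, sni]
! seed(41) : 41
! upend() : 1/41
! minus(47/12) : -1915/492
! quotient(11/9) : -5745/1804
! stash(stusme, @prev) : nil
! stash(cajep_as, 648) : nil
! dayname() : Sunday
! minus(16) : -34609/1804
! show() : -34609/1804
! quotient(-55) : 34609/99220
! monthend() : 2015-03-31


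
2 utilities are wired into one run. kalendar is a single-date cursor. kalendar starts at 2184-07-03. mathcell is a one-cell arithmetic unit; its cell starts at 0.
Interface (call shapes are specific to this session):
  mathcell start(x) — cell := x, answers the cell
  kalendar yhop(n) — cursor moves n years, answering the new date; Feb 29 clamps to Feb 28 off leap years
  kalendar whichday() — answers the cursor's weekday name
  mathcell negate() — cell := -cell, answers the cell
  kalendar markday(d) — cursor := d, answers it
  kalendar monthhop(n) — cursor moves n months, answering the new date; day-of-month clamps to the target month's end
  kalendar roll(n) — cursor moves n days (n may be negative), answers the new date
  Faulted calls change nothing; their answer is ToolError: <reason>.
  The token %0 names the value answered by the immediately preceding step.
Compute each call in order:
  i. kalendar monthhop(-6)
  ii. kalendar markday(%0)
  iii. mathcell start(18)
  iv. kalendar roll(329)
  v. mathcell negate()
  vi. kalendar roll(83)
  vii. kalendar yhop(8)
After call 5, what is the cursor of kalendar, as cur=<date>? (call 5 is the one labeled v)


% kalendar monthhop n='-6'
[out] 2184-01-03
% kalendar markday d='%0'
[out] 2184-01-03
% mathcell start x='18'
[out] 18
% kalendar roll n='329'
[out] 2184-11-27
% mathcell negate
[out] -18
% kalendar roll n='83'
[out] 2185-02-18
% kalendar yhop n='8'
[out] 2193-02-18

Answer: cur=2184-11-27


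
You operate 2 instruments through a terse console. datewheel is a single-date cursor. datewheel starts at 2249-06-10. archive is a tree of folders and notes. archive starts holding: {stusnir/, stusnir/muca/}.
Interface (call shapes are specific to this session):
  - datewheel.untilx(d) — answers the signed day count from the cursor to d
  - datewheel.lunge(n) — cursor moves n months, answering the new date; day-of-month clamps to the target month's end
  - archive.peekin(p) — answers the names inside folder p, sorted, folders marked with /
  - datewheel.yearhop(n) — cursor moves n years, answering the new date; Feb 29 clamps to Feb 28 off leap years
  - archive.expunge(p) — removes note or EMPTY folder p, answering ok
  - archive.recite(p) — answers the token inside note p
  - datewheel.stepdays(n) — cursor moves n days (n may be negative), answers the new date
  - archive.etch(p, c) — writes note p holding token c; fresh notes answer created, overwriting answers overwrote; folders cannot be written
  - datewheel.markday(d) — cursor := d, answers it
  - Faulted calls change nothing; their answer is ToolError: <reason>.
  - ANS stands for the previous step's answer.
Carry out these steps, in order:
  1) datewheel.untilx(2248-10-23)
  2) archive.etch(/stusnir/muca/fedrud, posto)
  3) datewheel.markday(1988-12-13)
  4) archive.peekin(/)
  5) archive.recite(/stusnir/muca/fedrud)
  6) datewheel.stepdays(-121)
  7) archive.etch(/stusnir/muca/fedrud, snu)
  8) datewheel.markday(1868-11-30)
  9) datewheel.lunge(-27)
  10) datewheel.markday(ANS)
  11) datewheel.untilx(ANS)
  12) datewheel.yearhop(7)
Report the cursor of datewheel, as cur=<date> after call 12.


-- 1. datewheel.untilx(2248-10-23) == -230
-- 2. archive.etch(/stusnir/muca/fedrud, posto) == created
-- 3. datewheel.markday(1988-12-13) == 1988-12-13
-- 4. archive.peekin(/) == [stusnir/]
-- 5. archive.recite(/stusnir/muca/fedrud) == posto
-- 6. datewheel.stepdays(-121) == 1988-08-14
-- 7. archive.etch(/stusnir/muca/fedrud, snu) == overwrote
-- 8. datewheel.markday(1868-11-30) == 1868-11-30
-- 9. datewheel.lunge(-27) == 1866-08-30
-- 10. datewheel.markday(ANS) == 1866-08-30
-- 11. datewheel.untilx(ANS) == 0
-- 12. datewheel.yearhop(7) == 1873-08-30

Answer: cur=1873-08-30


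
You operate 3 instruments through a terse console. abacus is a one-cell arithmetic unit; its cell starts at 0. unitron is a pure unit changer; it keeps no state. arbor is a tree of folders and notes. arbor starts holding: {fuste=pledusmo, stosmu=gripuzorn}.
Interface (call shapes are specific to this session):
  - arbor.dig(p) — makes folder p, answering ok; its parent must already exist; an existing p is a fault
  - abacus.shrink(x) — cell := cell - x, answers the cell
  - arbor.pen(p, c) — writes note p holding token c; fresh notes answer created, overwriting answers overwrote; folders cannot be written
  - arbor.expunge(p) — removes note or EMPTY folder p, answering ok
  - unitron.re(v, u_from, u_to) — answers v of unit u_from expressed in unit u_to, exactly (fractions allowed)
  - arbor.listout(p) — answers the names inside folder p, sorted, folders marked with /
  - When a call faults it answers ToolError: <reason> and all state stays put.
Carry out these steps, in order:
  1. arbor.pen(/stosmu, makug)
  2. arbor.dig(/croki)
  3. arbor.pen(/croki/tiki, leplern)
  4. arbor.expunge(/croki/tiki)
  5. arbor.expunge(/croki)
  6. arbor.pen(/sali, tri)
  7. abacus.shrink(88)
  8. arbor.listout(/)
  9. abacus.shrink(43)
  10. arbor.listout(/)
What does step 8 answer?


Now I run pen passing /stosmu, makug, and get overwrote.
Now I run dig passing /croki: ok.
Calling pen passing /croki/tiki, leplern, yielding created.
I try expunge passing /croki/tiki, and get ok.
Then expunge passing /croki, yielding ok.
Invoking pen passing /sali, tri, and get created.
I call shrink passing 88, — result: -88.
Then listout passing /, and get [fuste, sali, stosmu].
I call shrink passing 43, and get -131.
Calling listout passing /: [fuste, sali, stosmu].

Answer: [fuste, sali, stosmu]


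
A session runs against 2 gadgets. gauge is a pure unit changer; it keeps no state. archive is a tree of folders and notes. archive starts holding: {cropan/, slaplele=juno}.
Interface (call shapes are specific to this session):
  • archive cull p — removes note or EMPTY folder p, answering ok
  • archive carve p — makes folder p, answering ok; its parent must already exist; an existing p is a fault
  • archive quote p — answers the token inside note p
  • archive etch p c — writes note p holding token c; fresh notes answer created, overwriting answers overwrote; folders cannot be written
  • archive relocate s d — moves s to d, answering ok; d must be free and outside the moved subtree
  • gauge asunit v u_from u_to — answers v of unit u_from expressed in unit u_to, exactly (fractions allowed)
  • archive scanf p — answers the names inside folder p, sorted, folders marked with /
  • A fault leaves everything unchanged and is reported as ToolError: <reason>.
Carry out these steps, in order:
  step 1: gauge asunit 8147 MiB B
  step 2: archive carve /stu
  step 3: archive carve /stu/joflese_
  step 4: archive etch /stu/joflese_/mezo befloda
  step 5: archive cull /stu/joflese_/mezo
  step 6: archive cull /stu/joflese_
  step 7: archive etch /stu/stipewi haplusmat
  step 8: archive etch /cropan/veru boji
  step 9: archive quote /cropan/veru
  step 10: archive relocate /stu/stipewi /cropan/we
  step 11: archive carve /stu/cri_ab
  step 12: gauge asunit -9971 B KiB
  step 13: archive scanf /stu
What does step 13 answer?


Answer: [cri_ab/]

Derivation:
→ gauge asunit(8147, MiB, B)
← 8542748672
→ archive carve(/stu)
← ok
→ archive carve(/stu/joflese_)
← ok
→ archive etch(/stu/joflese_/mezo, befloda)
← created
→ archive cull(/stu/joflese_/mezo)
← ok
→ archive cull(/stu/joflese_)
← ok
→ archive etch(/stu/stipewi, haplusmat)
← created
→ archive etch(/cropan/veru, boji)
← created
→ archive quote(/cropan/veru)
← boji
→ archive relocate(/stu/stipewi, /cropan/we)
← ok
→ archive carve(/stu/cri_ab)
← ok
→ gauge asunit(-9971, B, KiB)
← -9971/1024
→ archive scanf(/stu)
← [cri_ab/]


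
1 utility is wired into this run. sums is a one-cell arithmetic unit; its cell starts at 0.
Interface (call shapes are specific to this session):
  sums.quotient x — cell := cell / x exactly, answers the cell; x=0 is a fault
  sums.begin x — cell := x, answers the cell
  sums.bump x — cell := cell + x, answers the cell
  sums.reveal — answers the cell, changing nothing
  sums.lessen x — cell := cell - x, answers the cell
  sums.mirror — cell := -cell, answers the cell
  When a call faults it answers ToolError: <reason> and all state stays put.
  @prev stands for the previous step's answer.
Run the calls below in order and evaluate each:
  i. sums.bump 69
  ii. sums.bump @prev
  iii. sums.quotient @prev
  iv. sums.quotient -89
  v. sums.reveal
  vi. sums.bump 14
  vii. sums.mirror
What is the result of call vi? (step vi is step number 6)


> bump 69
  69
> bump @prev
  138
> quotient @prev
  1
> quotient -89
  -1/89
> reveal
  -1/89
> bump 14
  1245/89
> mirror
  -1245/89

Answer: 1245/89


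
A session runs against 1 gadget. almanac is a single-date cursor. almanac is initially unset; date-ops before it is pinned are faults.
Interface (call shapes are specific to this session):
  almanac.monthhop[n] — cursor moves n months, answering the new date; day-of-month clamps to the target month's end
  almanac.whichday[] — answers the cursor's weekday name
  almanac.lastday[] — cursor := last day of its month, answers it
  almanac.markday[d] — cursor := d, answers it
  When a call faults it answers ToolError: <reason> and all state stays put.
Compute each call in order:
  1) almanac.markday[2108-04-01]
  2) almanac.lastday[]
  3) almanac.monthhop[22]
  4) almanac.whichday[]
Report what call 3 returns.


Answer: 2110-02-28

Derivation:
·→ markday(2108-04-01)
·← 2108-04-01
·→ lastday()
·← 2108-04-30
·→ monthhop(22)
·← 2110-02-28
·→ whichday()
·← Friday


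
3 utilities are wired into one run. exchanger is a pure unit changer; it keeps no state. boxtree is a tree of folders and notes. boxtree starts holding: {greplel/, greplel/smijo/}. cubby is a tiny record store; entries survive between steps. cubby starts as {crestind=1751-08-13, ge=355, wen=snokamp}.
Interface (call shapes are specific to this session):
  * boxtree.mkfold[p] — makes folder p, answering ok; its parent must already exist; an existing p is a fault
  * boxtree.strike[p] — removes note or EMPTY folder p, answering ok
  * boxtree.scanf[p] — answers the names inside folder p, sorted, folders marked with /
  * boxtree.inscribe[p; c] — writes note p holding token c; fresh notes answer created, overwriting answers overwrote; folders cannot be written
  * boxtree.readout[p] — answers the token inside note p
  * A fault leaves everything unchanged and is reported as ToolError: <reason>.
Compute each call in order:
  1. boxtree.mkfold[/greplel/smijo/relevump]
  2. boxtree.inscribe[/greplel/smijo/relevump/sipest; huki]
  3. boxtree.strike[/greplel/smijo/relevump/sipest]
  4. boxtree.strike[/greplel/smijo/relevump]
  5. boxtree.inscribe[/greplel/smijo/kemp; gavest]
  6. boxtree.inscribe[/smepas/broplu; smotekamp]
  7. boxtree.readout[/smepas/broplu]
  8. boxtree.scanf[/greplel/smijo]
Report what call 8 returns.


Answer: [kemp]

Derivation:
~$ boxtree.mkfold /greplel/smijo/relevump
  ok
~$ boxtree.inscribe /greplel/smijo/relevump/sipest huki
  created
~$ boxtree.strike /greplel/smijo/relevump/sipest
  ok
~$ boxtree.strike /greplel/smijo/relevump
  ok
~$ boxtree.inscribe /greplel/smijo/kemp gavest
  created
~$ boxtree.inscribe /smepas/broplu smotekamp
  ToolError: no parent
~$ boxtree.readout /smepas/broplu
  ToolError: not found
~$ boxtree.scanf /greplel/smijo
  [kemp]


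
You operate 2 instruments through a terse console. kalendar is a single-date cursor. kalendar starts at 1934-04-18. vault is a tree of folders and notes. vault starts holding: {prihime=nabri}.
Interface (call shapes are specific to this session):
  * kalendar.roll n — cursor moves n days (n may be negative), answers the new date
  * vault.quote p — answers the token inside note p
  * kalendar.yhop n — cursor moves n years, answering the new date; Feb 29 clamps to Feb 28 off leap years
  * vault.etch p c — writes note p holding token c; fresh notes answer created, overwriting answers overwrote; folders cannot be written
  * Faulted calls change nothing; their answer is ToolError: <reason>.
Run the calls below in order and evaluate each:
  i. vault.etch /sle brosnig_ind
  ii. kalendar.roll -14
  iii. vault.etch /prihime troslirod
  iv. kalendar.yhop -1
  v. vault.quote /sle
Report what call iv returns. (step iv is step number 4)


Answer: 1933-04-04

Derivation:
Calling vault.etch(/sle, brosnig_ind), yielding created.
I try kalendar.roll(-14), which returns 1934-04-04.
Using vault.etch(/prihime, troslirod): overwrote.
I use kalendar.yhop(-1), and observe 1933-04-04.
I try vault.quote(/sle), which returns brosnig_ind.


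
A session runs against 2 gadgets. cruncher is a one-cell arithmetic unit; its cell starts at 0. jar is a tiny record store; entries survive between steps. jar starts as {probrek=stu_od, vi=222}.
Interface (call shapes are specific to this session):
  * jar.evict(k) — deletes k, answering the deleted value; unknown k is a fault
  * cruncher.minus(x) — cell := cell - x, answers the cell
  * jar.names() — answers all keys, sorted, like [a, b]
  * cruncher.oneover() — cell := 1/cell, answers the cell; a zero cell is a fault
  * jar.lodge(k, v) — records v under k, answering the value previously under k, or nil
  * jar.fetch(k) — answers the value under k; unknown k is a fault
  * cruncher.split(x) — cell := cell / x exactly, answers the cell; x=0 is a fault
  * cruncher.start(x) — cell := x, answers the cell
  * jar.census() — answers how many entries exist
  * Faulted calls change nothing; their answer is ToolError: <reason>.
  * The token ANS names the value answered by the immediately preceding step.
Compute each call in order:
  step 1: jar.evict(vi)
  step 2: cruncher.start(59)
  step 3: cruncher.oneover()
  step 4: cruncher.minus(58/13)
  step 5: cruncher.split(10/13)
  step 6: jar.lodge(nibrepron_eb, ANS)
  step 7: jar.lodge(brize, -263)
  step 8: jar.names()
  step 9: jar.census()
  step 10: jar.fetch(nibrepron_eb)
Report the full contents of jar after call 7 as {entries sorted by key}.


Answer: {brize=-263, nibrepron_eb=-3409/590, probrek=stu_od}

Derivation:
·→ evict(k='vi')
·← 222
·→ start(x='59')
·← 59
·→ oneover()
·← 1/59
·→ minus(x='58/13')
·← -3409/767
·→ split(x='10/13')
·← -3409/590
·→ lodge(k='nibrepron_eb', v='ANS')
·← nil
·→ lodge(k='brize', v='-263')
·← nil
·→ names()
·← [brize, nibrepron_eb, probrek]
·→ census()
·← 3
·→ fetch(k='nibrepron_eb')
·← -3409/590


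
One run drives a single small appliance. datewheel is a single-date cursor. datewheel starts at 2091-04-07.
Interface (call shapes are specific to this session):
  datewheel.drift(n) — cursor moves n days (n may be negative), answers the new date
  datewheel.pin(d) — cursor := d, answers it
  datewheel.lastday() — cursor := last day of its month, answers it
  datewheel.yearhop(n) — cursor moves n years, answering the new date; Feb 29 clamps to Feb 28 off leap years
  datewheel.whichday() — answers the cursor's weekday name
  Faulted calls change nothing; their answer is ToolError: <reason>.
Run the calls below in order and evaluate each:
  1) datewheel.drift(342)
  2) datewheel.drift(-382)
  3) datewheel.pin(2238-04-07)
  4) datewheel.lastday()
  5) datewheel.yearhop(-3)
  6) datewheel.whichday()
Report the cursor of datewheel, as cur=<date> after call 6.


>> datewheel.drift(n=342)
<< 2092-03-14
>> datewheel.drift(n=-382)
<< 2091-02-26
>> datewheel.pin(d=2238-04-07)
<< 2238-04-07
>> datewheel.lastday()
<< 2238-04-30
>> datewheel.yearhop(n=-3)
<< 2235-04-30
>> datewheel.whichday()
<< Thursday

Answer: cur=2235-04-30


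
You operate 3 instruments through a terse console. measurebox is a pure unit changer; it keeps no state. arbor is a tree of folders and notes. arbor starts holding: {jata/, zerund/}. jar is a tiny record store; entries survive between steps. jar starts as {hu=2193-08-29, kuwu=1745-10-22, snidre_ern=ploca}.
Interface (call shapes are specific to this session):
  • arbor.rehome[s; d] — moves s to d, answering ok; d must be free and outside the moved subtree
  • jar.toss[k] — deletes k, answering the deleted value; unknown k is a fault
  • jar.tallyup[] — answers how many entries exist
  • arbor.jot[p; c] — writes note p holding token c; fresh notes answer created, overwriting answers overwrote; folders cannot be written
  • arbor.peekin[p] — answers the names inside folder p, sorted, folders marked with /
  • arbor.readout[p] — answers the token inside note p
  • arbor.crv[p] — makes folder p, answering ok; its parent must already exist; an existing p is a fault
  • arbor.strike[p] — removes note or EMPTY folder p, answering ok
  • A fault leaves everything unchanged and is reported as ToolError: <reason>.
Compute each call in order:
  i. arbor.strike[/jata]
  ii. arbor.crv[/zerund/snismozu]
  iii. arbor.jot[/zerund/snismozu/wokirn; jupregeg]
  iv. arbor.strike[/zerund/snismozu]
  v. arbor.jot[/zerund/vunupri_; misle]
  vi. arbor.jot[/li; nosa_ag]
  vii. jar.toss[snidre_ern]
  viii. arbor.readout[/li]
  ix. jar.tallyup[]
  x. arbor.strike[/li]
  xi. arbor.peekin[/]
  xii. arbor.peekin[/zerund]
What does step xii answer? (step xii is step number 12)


Answer: [snismozu/, vunupri_]

Derivation:
Next I call arbor.strike with p='/jata', which returns ok.
I run arbor.crv with p='/zerund/snismozu', yielding ok.
I call arbor.jot with p='/zerund/snismozu/wokirn', c='jupregeg': created.
I use arbor.strike with p='/zerund/snismozu', — result: ToolError: not empty.
I try arbor.jot with p='/zerund/vunupri_', c='misle', and get created.
Calling arbor.jot with p='/li', c='nosa_ag', → created.
I call jar.toss with k='snidre_ern', giving ploca.
I call arbor.readout with p='/li': nosa_ag.
Now I run jar.tallyup(): 2.
I call arbor.strike with p='/li', giving ok.
I run arbor.peekin with p='/', → [zerund/].
Using arbor.peekin with p='/zerund', → [snismozu/, vunupri_].


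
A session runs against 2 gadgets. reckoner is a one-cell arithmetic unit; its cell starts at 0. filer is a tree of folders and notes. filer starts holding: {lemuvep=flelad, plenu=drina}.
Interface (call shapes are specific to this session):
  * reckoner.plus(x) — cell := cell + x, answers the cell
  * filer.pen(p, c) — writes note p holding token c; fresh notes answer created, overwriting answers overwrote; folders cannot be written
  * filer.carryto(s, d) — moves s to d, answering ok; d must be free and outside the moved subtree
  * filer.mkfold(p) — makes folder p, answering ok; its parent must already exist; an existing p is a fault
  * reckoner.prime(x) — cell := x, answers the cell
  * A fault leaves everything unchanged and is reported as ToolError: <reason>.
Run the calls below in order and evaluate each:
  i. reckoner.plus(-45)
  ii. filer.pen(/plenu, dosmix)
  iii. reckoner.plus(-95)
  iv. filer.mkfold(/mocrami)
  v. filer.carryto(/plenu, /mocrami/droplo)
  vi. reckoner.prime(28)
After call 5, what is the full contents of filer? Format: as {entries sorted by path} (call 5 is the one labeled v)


Do: plus[x=-45]
See: -45
Do: pen[p=/plenu; c=dosmix]
See: overwrote
Do: plus[x=-95]
See: -140
Do: mkfold[p=/mocrami]
See: ok
Do: carryto[s=/plenu; d=/mocrami/droplo]
See: ok
Do: prime[x=28]
See: 28

Answer: {lemuvep=flelad, mocrami/, mocrami/droplo=dosmix}


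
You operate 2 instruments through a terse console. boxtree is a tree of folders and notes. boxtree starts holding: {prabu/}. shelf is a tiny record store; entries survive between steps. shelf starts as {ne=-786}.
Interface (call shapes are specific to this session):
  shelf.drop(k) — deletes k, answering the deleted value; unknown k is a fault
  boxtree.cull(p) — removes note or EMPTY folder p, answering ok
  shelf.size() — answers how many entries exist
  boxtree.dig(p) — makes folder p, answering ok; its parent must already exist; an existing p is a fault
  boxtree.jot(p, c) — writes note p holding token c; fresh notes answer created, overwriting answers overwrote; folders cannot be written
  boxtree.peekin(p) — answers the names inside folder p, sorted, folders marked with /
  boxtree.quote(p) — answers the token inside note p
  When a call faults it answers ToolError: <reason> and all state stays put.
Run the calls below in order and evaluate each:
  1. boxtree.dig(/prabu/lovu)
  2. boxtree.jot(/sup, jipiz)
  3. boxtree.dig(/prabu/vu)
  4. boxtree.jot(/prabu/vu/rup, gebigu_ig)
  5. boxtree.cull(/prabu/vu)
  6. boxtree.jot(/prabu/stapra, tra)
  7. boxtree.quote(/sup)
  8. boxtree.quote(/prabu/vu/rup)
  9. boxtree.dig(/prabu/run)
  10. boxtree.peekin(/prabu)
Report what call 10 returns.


Answer: [lovu/, run/, stapra, vu/]

Derivation:
>>> boxtree.dig p: /prabu/lovu
  ok
>>> boxtree.jot p: /sup c: jipiz
  created
>>> boxtree.dig p: /prabu/vu
  ok
>>> boxtree.jot p: /prabu/vu/rup c: gebigu_ig
  created
>>> boxtree.cull p: /prabu/vu
  ToolError: not empty
>>> boxtree.jot p: /prabu/stapra c: tra
  created
>>> boxtree.quote p: /sup
  jipiz
>>> boxtree.quote p: /prabu/vu/rup
  gebigu_ig
>>> boxtree.dig p: /prabu/run
  ok
>>> boxtree.peekin p: /prabu
  [lovu/, run/, stapra, vu/]


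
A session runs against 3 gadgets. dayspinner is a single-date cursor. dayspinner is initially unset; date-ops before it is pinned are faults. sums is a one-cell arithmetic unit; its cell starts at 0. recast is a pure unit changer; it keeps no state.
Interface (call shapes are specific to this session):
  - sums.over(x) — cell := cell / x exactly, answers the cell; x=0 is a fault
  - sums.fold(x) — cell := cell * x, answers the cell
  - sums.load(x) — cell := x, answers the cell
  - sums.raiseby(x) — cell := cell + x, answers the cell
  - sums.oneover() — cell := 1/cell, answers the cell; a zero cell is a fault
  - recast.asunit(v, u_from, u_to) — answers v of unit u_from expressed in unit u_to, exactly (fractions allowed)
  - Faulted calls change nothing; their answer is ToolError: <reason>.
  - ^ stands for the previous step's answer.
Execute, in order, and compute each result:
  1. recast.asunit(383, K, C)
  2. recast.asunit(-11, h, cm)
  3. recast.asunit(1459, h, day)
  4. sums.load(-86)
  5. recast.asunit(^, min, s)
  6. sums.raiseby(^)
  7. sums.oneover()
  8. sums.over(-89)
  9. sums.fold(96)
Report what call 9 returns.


Act: recast.asunit[v→383; u_from→K; u_to→C]
Obs: 2197/20
Act: recast.asunit[v→-11; u_from→h; u_to→cm]
Obs: ToolError: incompatible units
Act: recast.asunit[v→1459; u_from→h; u_to→day]
Obs: 1459/24
Act: sums.load[x→-86]
Obs: -86
Act: recast.asunit[v→^; u_from→min; u_to→s]
Obs: -5160
Act: sums.raiseby[x→^]
Obs: -5246
Act: sums.oneover[]
Obs: -1/5246
Act: sums.over[x→-89]
Obs: 1/466894
Act: sums.fold[x→96]
Obs: 48/233447

Answer: 48/233447


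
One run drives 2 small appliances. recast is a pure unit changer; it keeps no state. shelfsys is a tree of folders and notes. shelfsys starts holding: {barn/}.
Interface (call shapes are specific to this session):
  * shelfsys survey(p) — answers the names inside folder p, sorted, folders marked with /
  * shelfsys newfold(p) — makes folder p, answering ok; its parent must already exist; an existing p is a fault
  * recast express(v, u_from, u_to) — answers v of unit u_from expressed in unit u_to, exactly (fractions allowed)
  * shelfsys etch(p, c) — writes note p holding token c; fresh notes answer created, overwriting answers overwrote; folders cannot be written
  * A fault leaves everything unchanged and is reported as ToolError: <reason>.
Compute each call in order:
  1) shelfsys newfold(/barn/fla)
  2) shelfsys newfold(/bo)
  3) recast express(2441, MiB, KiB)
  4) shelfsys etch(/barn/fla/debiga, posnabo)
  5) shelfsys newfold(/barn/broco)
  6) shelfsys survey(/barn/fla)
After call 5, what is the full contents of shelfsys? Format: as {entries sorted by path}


>>> shelfsys newfold /barn/fla
:: ok
>>> shelfsys newfold /bo
:: ok
>>> recast express 2441 MiB KiB
:: 2499584
>>> shelfsys etch /barn/fla/debiga posnabo
:: created
>>> shelfsys newfold /barn/broco
:: ok
>>> shelfsys survey /barn/fla
:: [debiga]

Answer: {barn/, barn/broco/, barn/fla/, barn/fla/debiga=posnabo, bo/}


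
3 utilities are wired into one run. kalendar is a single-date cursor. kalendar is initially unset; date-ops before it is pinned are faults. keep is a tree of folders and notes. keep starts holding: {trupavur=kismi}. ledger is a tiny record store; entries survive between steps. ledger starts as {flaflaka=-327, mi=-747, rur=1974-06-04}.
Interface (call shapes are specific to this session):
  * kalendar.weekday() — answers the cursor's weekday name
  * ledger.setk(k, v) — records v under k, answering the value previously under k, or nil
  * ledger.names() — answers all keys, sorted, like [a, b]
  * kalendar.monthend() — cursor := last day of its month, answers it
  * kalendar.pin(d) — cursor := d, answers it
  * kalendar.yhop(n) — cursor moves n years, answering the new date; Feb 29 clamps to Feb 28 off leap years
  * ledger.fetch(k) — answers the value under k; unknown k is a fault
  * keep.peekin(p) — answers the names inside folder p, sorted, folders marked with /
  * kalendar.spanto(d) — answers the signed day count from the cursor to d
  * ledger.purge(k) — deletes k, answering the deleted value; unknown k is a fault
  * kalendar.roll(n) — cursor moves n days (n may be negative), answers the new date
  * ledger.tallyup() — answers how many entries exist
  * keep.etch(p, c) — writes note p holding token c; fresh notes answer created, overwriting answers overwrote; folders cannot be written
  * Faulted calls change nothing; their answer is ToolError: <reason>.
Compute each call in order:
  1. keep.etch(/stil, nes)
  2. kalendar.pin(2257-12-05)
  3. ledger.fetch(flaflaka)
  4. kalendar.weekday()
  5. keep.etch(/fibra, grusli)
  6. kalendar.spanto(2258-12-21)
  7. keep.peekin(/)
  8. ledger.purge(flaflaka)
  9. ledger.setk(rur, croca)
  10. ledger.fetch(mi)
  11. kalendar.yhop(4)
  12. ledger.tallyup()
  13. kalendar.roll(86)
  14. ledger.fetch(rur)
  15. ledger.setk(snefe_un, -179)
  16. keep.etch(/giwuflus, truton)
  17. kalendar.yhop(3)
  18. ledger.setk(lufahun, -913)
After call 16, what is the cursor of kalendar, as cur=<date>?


# 1. etch(p=/stil, c=nes) => created
# 2. pin(d=2257-12-05) => 2257-12-05
# 3. fetch(k=flaflaka) => -327
# 4. weekday() => Saturday
# 5. etch(p=/fibra, c=grusli) => created
# 6. spanto(d=2258-12-21) => 381
# 7. peekin(p=/) => [fibra, stil, trupavur]
# 8. purge(k=flaflaka) => -327
# 9. setk(k=rur, v=croca) => 1974-06-04
# 10. fetch(k=mi) => -747
# 11. yhop(n=4) => 2261-12-05
# 12. tallyup() => 2
# 13. roll(n=86) => 2262-03-01
# 14. fetch(k=rur) => croca
# 15. setk(k=snefe_un, v=-179) => nil
# 16. etch(p=/giwuflus, c=truton) => created
# 17. yhop(n=3) => 2265-03-01
# 18. setk(k=lufahun, v=-913) => nil

Answer: cur=2262-03-01


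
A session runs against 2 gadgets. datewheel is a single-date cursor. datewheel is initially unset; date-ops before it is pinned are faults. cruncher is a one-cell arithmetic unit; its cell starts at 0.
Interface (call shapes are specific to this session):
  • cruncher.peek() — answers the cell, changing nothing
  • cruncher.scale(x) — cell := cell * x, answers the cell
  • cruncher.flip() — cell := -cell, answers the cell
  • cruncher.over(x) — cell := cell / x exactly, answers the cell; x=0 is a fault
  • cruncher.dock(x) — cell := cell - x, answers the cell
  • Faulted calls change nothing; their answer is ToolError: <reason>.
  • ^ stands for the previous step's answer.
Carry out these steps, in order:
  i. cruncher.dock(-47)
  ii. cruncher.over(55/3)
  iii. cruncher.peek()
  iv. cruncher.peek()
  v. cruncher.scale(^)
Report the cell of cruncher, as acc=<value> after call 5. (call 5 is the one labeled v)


Next I call cruncher.dock(x='-47'), yielding 47.
I try cruncher.over(x='55/3'), and get 141/55.
Now I run cruncher.peek(), which returns 141/55.
Next I call cruncher.peek, → 141/55.
Now I run cruncher.scale(x='^'), — result: 19881/3025.

Answer: acc=19881/3025
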